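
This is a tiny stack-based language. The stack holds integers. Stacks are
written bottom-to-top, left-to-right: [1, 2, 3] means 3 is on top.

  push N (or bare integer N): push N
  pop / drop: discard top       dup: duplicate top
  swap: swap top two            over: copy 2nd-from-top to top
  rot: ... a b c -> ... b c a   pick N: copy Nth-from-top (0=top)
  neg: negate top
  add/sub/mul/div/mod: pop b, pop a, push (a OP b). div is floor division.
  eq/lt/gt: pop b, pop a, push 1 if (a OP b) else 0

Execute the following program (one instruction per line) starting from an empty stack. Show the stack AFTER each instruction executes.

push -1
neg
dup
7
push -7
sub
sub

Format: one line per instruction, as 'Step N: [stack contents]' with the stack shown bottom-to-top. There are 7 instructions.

Step 1: [-1]
Step 2: [1]
Step 3: [1, 1]
Step 4: [1, 1, 7]
Step 5: [1, 1, 7, -7]
Step 6: [1, 1, 14]
Step 7: [1, -13]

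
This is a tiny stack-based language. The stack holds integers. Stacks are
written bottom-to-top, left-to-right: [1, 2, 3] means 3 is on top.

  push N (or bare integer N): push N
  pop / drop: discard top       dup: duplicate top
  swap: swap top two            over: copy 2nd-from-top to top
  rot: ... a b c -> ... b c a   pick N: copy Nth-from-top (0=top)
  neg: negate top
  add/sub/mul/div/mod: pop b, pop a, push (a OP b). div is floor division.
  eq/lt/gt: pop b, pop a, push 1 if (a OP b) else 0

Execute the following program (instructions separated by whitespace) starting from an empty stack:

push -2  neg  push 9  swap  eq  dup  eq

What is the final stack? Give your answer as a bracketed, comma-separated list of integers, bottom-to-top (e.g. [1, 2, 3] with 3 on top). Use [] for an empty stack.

After 'push -2': [-2]
After 'neg': [2]
After 'push 9': [2, 9]
After 'swap': [9, 2]
After 'eq': [0]
After 'dup': [0, 0]
After 'eq': [1]

Answer: [1]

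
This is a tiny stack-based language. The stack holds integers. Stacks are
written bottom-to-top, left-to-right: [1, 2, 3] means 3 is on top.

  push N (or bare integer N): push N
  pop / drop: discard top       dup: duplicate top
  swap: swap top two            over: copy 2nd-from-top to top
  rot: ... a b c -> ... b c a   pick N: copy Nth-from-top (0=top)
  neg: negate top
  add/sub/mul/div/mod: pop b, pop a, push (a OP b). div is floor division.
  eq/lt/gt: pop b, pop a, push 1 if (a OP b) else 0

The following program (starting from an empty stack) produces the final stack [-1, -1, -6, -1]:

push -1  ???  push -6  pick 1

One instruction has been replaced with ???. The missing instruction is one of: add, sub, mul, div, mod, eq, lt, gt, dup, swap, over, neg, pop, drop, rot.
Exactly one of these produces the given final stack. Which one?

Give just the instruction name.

Stack before ???: [-1]
Stack after ???:  [-1, -1]
The instruction that transforms [-1] -> [-1, -1] is: dup

Answer: dup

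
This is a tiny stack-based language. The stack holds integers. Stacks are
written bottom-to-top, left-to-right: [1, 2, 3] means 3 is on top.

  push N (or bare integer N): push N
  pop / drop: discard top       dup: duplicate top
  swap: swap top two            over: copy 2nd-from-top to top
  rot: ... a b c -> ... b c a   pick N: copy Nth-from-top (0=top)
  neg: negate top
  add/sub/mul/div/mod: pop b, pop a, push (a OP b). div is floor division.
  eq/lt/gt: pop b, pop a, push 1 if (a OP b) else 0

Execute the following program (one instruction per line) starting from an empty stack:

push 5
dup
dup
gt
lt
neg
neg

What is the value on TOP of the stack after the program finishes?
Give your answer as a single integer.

Answer: 0

Derivation:
After 'push 5': [5]
After 'dup': [5, 5]
After 'dup': [5, 5, 5]
After 'gt': [5, 0]
After 'lt': [0]
After 'neg': [0]
After 'neg': [0]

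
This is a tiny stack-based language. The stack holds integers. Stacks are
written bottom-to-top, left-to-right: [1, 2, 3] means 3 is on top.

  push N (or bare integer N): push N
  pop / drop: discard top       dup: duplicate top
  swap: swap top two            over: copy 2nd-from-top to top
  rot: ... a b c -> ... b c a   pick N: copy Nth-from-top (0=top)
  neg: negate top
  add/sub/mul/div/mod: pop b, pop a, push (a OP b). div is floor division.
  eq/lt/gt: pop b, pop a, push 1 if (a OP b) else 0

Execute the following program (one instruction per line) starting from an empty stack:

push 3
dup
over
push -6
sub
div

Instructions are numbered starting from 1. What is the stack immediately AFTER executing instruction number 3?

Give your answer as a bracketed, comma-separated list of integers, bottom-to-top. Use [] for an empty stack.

Step 1 ('push 3'): [3]
Step 2 ('dup'): [3, 3]
Step 3 ('over'): [3, 3, 3]

Answer: [3, 3, 3]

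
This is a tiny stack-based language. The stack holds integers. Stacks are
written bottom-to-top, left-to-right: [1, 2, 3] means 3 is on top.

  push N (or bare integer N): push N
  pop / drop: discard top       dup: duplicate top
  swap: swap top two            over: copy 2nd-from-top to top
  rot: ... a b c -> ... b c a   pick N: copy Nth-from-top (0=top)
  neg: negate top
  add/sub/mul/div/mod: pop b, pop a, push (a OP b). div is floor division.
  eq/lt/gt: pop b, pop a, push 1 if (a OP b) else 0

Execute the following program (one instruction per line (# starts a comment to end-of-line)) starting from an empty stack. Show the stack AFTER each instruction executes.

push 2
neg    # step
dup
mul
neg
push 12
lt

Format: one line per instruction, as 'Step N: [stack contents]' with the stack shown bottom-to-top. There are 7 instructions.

Step 1: [2]
Step 2: [-2]
Step 3: [-2, -2]
Step 4: [4]
Step 5: [-4]
Step 6: [-4, 12]
Step 7: [1]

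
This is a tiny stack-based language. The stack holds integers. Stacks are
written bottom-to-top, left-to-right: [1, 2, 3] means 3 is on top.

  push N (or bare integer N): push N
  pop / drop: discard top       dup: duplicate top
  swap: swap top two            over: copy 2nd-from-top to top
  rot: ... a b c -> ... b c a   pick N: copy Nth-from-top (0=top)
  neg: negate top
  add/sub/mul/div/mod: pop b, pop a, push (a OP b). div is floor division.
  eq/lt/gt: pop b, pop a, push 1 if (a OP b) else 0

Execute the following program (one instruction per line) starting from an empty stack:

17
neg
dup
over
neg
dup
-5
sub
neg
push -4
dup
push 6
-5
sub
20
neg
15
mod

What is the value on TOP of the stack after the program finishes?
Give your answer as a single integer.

Answer: 10

Derivation:
After 'push 17': [17]
After 'neg': [-17]
After 'dup': [-17, -17]
After 'over': [-17, -17, -17]
After 'neg': [-17, -17, 17]
After 'dup': [-17, -17, 17, 17]
After 'push -5': [-17, -17, 17, 17, -5]
After 'sub': [-17, -17, 17, 22]
After 'neg': [-17, -17, 17, -22]
After 'push -4': [-17, -17, 17, -22, -4]
After 'dup': [-17, -17, 17, -22, -4, -4]
After 'push 6': [-17, -17, 17, -22, -4, -4, 6]
After 'push -5': [-17, -17, 17, -22, -4, -4, 6, -5]
After 'sub': [-17, -17, 17, -22, -4, -4, 11]
After 'push 20': [-17, -17, 17, -22, -4, -4, 11, 20]
After 'neg': [-17, -17, 17, -22, -4, -4, 11, -20]
After 'push 15': [-17, -17, 17, -22, -4, -4, 11, -20, 15]
After 'mod': [-17, -17, 17, -22, -4, -4, 11, 10]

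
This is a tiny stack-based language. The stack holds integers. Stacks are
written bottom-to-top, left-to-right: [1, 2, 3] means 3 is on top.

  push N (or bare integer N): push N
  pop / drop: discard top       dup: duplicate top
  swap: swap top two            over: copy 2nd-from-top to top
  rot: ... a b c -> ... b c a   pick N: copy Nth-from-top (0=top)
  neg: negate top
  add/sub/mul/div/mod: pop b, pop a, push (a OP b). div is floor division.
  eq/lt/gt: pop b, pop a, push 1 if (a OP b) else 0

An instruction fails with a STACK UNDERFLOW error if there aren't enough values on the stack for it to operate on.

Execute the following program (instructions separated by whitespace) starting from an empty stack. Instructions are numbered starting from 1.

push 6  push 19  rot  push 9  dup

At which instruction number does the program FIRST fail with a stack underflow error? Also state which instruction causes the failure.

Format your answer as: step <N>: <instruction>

Step 1 ('push 6'): stack = [6], depth = 1
Step 2 ('push 19'): stack = [6, 19], depth = 2
Step 3 ('rot'): needs 3 value(s) but depth is 2 — STACK UNDERFLOW

Answer: step 3: rot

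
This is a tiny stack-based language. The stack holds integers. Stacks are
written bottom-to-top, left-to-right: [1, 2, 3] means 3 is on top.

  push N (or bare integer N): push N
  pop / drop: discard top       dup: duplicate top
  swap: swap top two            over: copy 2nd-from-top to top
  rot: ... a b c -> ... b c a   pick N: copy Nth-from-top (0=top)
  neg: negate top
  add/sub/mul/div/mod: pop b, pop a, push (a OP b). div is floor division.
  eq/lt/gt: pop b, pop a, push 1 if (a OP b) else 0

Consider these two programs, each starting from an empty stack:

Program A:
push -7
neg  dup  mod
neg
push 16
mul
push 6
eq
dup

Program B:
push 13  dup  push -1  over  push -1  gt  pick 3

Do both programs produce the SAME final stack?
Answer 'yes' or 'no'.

Answer: no

Derivation:
Program A trace:
  After 'push -7': [-7]
  After 'neg': [7]
  After 'dup': [7, 7]
  After 'mod': [0]
  After 'neg': [0]
  After 'push 16': [0, 16]
  After 'mul': [0]
  After 'push 6': [0, 6]
  After 'eq': [0]
  After 'dup': [0, 0]
Program A final stack: [0, 0]

Program B trace:
  After 'push 13': [13]
  After 'dup': [13, 13]
  After 'push -1': [13, 13, -1]
  After 'over': [13, 13, -1, 13]
  After 'push -1': [13, 13, -1, 13, -1]
  After 'gt': [13, 13, -1, 1]
  After 'pick 3': [13, 13, -1, 1, 13]
Program B final stack: [13, 13, -1, 1, 13]
Same: no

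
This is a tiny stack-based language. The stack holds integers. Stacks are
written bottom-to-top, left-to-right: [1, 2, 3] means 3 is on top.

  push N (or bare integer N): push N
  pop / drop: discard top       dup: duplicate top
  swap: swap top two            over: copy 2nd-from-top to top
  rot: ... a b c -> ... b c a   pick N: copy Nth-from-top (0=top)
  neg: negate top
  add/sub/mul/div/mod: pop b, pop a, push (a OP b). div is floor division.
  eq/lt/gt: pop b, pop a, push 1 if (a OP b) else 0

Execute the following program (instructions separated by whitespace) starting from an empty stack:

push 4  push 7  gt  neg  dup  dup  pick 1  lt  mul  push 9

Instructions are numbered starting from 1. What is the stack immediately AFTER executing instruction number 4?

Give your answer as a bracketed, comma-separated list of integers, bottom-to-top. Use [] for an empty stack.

Answer: [0]

Derivation:
Step 1 ('push 4'): [4]
Step 2 ('push 7'): [4, 7]
Step 3 ('gt'): [0]
Step 4 ('neg'): [0]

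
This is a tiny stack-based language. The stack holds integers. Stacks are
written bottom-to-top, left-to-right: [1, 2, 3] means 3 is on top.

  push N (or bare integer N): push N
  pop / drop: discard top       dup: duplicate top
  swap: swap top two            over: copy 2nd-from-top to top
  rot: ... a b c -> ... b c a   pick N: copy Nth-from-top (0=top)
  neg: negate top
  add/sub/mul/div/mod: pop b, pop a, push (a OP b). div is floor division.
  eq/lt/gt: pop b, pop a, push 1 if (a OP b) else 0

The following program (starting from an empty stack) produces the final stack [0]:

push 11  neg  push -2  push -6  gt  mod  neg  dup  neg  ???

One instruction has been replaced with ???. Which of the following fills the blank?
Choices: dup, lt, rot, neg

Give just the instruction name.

Answer: lt

Derivation:
Stack before ???: [0, 0]
Stack after ???:  [0]
Checking each choice:
  dup: produces [0, 0, 0]
  lt: MATCH
  rot: stack underflow (need 3, have 2)
  neg: produces [0, 0]


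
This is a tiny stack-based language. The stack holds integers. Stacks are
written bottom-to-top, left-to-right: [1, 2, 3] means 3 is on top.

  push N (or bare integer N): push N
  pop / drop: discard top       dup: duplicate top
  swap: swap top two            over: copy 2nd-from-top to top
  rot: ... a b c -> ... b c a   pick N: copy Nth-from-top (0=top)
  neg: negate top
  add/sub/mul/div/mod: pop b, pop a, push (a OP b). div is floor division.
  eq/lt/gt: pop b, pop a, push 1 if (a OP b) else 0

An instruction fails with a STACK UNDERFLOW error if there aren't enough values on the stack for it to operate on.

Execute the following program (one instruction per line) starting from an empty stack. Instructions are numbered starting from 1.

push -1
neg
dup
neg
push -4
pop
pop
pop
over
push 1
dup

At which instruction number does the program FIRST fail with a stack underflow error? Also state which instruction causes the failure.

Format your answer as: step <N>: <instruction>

Step 1 ('push -1'): stack = [-1], depth = 1
Step 2 ('neg'): stack = [1], depth = 1
Step 3 ('dup'): stack = [1, 1], depth = 2
Step 4 ('neg'): stack = [1, -1], depth = 2
Step 5 ('push -4'): stack = [1, -1, -4], depth = 3
Step 6 ('pop'): stack = [1, -1], depth = 2
Step 7 ('pop'): stack = [1], depth = 1
Step 8 ('pop'): stack = [], depth = 0
Step 9 ('over'): needs 2 value(s) but depth is 0 — STACK UNDERFLOW

Answer: step 9: over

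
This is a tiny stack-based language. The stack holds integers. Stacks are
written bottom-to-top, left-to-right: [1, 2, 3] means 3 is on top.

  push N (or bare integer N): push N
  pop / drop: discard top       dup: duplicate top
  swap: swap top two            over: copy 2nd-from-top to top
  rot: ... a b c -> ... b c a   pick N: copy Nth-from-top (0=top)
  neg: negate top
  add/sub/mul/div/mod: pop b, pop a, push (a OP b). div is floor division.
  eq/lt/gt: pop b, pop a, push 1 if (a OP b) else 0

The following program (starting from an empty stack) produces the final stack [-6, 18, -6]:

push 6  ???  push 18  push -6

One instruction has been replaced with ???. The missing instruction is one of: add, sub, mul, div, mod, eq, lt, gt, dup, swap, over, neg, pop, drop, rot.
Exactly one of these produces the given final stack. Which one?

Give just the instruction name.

Answer: neg

Derivation:
Stack before ???: [6]
Stack after ???:  [-6]
The instruction that transforms [6] -> [-6] is: neg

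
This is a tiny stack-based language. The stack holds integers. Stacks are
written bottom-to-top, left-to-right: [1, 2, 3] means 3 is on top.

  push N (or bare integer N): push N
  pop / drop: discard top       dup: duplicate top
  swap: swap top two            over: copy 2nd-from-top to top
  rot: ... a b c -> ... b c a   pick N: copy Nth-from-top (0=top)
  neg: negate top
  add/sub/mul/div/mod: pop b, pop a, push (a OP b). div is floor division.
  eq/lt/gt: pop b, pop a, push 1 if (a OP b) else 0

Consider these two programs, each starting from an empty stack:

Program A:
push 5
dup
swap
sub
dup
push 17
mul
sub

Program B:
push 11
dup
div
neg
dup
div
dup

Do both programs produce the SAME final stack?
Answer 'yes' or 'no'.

Answer: no

Derivation:
Program A trace:
  After 'push 5': [5]
  After 'dup': [5, 5]
  After 'swap': [5, 5]
  After 'sub': [0]
  After 'dup': [0, 0]
  After 'push 17': [0, 0, 17]
  After 'mul': [0, 0]
  After 'sub': [0]
Program A final stack: [0]

Program B trace:
  After 'push 11': [11]
  After 'dup': [11, 11]
  After 'div': [1]
  After 'neg': [-1]
  After 'dup': [-1, -1]
  After 'div': [1]
  After 'dup': [1, 1]
Program B final stack: [1, 1]
Same: no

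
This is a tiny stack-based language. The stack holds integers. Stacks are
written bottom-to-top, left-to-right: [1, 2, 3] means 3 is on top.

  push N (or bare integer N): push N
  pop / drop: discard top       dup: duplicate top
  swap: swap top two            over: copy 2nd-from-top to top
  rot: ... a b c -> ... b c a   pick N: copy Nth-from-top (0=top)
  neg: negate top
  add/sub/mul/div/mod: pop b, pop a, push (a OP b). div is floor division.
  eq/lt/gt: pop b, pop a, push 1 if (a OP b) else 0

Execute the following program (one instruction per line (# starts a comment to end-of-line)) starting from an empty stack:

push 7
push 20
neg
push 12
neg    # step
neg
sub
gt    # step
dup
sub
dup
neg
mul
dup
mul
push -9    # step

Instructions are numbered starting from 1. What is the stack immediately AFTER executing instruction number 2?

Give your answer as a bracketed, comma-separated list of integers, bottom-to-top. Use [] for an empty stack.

Answer: [7, 20]

Derivation:
Step 1 ('push 7'): [7]
Step 2 ('push 20'): [7, 20]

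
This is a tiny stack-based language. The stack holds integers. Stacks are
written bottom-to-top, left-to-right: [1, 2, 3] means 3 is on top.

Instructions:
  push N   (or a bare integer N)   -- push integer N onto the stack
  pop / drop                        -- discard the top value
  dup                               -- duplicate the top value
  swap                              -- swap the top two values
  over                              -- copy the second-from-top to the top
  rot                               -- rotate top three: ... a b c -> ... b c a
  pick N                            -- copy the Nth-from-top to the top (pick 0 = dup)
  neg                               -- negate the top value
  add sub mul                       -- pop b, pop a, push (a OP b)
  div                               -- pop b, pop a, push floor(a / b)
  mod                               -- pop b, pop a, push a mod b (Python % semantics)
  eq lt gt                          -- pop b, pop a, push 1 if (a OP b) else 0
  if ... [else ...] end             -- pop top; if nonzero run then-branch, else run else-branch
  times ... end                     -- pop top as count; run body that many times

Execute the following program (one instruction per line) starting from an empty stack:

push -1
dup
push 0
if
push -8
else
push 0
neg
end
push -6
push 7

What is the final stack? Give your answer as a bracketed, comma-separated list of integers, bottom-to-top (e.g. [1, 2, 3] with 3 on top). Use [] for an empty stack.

After 'push -1': [-1]
After 'dup': [-1, -1]
After 'push 0': [-1, -1, 0]
After 'if': [-1, -1]
After 'push 0': [-1, -1, 0]
After 'neg': [-1, -1, 0]
After 'push -6': [-1, -1, 0, -6]
After 'push 7': [-1, -1, 0, -6, 7]

Answer: [-1, -1, 0, -6, 7]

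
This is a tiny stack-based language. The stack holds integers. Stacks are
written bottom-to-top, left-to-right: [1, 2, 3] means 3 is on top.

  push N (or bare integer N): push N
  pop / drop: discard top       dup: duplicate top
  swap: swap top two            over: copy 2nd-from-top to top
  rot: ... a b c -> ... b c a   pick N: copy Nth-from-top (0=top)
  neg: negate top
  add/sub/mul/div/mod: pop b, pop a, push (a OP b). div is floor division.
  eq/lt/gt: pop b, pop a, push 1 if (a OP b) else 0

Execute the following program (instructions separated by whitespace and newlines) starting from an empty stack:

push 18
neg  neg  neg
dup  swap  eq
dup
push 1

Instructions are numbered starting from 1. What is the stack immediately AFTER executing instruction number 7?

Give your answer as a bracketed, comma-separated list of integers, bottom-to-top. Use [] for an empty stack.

Answer: [1]

Derivation:
Step 1 ('push 18'): [18]
Step 2 ('neg'): [-18]
Step 3 ('neg'): [18]
Step 4 ('neg'): [-18]
Step 5 ('dup'): [-18, -18]
Step 6 ('swap'): [-18, -18]
Step 7 ('eq'): [1]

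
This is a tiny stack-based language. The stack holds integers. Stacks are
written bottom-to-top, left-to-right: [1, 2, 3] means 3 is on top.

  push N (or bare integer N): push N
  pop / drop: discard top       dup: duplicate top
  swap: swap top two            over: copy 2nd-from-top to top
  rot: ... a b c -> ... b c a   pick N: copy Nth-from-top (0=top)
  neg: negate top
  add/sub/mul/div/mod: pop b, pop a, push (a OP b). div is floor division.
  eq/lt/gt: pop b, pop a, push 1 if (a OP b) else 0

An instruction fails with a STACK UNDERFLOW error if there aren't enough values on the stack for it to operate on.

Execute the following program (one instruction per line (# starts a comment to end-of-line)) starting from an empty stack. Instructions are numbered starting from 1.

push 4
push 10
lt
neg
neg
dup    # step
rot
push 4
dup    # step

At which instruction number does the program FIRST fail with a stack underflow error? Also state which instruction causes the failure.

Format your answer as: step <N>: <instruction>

Answer: step 7: rot

Derivation:
Step 1 ('push 4'): stack = [4], depth = 1
Step 2 ('push 10'): stack = [4, 10], depth = 2
Step 3 ('lt'): stack = [1], depth = 1
Step 4 ('neg'): stack = [-1], depth = 1
Step 5 ('neg'): stack = [1], depth = 1
Step 6 ('dup'): stack = [1, 1], depth = 2
Step 7 ('rot'): needs 3 value(s) but depth is 2 — STACK UNDERFLOW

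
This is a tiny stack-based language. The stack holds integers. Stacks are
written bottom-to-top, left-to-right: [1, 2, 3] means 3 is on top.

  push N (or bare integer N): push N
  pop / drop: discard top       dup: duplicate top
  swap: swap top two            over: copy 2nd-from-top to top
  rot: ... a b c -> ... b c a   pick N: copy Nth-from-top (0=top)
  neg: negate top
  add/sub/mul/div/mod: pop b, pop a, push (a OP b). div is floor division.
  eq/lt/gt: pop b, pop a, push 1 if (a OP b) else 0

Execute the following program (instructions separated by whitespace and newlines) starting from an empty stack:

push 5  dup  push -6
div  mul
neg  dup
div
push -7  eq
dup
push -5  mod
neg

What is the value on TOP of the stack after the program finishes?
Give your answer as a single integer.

Answer: 0

Derivation:
After 'push 5': [5]
After 'dup': [5, 5]
After 'push -6': [5, 5, -6]
After 'div': [5, -1]
After 'mul': [-5]
After 'neg': [5]
After 'dup': [5, 5]
After 'div': [1]
After 'push -7': [1, -7]
After 'eq': [0]
After 'dup': [0, 0]
After 'push -5': [0, 0, -5]
After 'mod': [0, 0]
After 'neg': [0, 0]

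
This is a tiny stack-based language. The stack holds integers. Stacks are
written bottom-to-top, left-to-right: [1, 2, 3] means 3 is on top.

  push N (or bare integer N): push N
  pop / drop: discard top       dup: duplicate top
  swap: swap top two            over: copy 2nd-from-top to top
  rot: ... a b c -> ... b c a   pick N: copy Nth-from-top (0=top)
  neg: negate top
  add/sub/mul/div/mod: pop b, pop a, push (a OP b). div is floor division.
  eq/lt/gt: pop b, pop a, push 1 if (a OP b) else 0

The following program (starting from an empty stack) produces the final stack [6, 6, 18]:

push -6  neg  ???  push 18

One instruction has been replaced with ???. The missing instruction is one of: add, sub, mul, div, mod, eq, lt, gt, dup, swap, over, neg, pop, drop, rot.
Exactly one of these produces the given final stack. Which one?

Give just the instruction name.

Stack before ???: [6]
Stack after ???:  [6, 6]
The instruction that transforms [6] -> [6, 6] is: dup

Answer: dup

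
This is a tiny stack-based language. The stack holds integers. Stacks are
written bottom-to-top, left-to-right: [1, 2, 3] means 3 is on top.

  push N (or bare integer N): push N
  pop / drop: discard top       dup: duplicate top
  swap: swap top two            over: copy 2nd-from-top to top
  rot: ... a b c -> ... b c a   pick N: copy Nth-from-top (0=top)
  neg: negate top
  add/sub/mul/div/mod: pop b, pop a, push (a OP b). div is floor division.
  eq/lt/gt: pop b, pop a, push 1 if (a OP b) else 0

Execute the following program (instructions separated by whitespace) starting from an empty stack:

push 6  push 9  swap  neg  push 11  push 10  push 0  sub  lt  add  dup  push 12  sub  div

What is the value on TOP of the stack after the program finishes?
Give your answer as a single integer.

Answer: 0

Derivation:
After 'push 6': [6]
After 'push 9': [6, 9]
After 'swap': [9, 6]
After 'neg': [9, -6]
After 'push 11': [9, -6, 11]
After 'push 10': [9, -6, 11, 10]
After 'push 0': [9, -6, 11, 10, 0]
After 'sub': [9, -6, 11, 10]
After 'lt': [9, -6, 0]
After 'add': [9, -6]
After 'dup': [9, -6, -6]
After 'push 12': [9, -6, -6, 12]
After 'sub': [9, -6, -18]
After 'div': [9, 0]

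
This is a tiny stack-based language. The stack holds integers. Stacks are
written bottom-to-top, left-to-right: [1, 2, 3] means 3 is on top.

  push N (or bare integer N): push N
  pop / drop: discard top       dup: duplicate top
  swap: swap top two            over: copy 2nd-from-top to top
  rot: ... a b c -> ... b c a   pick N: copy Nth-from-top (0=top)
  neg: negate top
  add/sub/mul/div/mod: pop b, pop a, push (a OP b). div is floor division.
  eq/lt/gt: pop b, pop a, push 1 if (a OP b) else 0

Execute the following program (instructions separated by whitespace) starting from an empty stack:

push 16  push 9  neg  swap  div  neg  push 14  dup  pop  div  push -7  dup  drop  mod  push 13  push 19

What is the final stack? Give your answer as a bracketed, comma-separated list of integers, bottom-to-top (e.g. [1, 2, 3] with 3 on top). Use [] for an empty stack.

Answer: [0, 13, 19]

Derivation:
After 'push 16': [16]
After 'push 9': [16, 9]
After 'neg': [16, -9]
After 'swap': [-9, 16]
After 'div': [-1]
After 'neg': [1]
After 'push 14': [1, 14]
After 'dup': [1, 14, 14]
After 'pop': [1, 14]
After 'div': [0]
After 'push -7': [0, -7]
After 'dup': [0, -7, -7]
After 'drop': [0, -7]
After 'mod': [0]
After 'push 13': [0, 13]
After 'push 19': [0, 13, 19]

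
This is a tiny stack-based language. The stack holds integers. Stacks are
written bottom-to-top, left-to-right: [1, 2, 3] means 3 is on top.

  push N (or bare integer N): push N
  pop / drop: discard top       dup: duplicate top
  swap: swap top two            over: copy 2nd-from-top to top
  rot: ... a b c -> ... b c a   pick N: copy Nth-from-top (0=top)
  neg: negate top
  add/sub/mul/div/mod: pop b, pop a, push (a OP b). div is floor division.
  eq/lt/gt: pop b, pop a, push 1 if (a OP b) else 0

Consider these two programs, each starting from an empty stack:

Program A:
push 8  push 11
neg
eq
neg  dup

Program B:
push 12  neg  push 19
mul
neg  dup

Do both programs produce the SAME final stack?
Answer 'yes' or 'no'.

Answer: no

Derivation:
Program A trace:
  After 'push 8': [8]
  After 'push 11': [8, 11]
  After 'neg': [8, -11]
  After 'eq': [0]
  After 'neg': [0]
  After 'dup': [0, 0]
Program A final stack: [0, 0]

Program B trace:
  After 'push 12': [12]
  After 'neg': [-12]
  After 'push 19': [-12, 19]
  After 'mul': [-228]
  After 'neg': [228]
  After 'dup': [228, 228]
Program B final stack: [228, 228]
Same: no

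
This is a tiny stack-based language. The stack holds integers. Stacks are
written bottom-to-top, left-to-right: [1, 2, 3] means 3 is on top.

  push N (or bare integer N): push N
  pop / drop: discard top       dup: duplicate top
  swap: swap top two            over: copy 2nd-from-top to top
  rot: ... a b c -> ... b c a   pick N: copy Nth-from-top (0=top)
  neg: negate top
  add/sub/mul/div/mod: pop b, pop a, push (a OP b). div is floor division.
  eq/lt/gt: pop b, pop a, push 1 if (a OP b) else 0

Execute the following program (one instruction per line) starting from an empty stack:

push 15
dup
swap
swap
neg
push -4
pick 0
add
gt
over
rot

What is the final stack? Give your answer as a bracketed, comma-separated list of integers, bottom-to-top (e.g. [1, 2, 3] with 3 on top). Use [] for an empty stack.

After 'push 15': [15]
After 'dup': [15, 15]
After 'swap': [15, 15]
After 'swap': [15, 15]
After 'neg': [15, -15]
After 'push -4': [15, -15, -4]
After 'pick 0': [15, -15, -4, -4]
After 'add': [15, -15, -8]
After 'gt': [15, 0]
After 'over': [15, 0, 15]
After 'rot': [0, 15, 15]

Answer: [0, 15, 15]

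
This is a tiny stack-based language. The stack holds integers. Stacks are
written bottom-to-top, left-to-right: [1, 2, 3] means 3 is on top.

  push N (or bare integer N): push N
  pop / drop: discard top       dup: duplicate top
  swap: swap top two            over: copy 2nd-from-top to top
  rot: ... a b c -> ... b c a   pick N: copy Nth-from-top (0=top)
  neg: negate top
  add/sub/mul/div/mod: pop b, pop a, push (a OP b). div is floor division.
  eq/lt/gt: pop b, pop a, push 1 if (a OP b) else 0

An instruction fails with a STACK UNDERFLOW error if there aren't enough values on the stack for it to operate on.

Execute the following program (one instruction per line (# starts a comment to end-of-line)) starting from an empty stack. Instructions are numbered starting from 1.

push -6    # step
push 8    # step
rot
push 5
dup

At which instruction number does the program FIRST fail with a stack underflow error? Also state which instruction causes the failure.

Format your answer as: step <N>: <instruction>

Answer: step 3: rot

Derivation:
Step 1 ('push -6'): stack = [-6], depth = 1
Step 2 ('push 8'): stack = [-6, 8], depth = 2
Step 3 ('rot'): needs 3 value(s) but depth is 2 — STACK UNDERFLOW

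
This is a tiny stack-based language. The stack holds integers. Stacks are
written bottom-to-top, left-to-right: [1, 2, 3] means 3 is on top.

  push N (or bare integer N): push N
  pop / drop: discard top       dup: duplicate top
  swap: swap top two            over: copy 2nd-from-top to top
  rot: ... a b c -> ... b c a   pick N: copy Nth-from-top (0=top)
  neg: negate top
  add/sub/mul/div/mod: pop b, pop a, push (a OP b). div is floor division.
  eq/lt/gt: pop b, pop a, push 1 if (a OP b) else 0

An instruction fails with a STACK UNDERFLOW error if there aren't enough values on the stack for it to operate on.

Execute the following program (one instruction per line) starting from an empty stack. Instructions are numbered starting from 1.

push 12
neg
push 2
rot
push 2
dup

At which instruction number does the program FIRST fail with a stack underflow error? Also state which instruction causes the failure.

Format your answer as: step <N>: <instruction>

Step 1 ('push 12'): stack = [12], depth = 1
Step 2 ('neg'): stack = [-12], depth = 1
Step 3 ('push 2'): stack = [-12, 2], depth = 2
Step 4 ('rot'): needs 3 value(s) but depth is 2 — STACK UNDERFLOW

Answer: step 4: rot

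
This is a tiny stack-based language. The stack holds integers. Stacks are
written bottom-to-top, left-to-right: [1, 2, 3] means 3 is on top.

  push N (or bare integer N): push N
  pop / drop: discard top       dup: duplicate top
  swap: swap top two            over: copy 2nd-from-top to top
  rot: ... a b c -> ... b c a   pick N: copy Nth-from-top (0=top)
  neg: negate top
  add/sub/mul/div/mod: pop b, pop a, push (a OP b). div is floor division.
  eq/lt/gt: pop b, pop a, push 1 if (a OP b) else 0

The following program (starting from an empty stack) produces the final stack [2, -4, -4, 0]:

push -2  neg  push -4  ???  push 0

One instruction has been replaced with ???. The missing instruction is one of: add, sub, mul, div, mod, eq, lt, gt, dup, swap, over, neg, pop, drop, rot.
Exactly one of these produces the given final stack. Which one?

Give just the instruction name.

Answer: dup

Derivation:
Stack before ???: [2, -4]
Stack after ???:  [2, -4, -4]
The instruction that transforms [2, -4] -> [2, -4, -4] is: dup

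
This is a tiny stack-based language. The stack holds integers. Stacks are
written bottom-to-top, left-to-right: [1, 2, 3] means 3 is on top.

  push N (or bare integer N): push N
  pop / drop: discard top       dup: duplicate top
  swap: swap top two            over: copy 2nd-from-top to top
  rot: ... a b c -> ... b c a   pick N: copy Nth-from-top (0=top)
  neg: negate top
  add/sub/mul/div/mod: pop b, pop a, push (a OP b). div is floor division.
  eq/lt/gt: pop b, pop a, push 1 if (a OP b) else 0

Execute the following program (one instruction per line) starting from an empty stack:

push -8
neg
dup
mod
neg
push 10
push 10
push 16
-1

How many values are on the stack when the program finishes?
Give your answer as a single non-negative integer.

Answer: 5

Derivation:
After 'push -8': stack = [-8] (depth 1)
After 'neg': stack = [8] (depth 1)
After 'dup': stack = [8, 8] (depth 2)
After 'mod': stack = [0] (depth 1)
After 'neg': stack = [0] (depth 1)
After 'push 10': stack = [0, 10] (depth 2)
After 'push 10': stack = [0, 10, 10] (depth 3)
After 'push 16': stack = [0, 10, 10, 16] (depth 4)
After 'push -1': stack = [0, 10, 10, 16, -1] (depth 5)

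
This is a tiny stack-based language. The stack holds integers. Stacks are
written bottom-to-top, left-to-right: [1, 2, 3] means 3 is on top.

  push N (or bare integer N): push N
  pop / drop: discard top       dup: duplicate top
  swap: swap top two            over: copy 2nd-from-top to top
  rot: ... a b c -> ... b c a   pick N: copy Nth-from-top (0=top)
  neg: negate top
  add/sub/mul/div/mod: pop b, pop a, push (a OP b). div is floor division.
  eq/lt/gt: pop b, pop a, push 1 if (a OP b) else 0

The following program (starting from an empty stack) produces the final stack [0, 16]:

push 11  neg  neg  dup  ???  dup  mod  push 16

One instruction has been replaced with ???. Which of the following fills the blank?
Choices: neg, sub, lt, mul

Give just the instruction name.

Answer: mul

Derivation:
Stack before ???: [11, 11]
Stack after ???:  [121]
Checking each choice:
  neg: produces [11, 0, 16]
  sub: modulo by zero
  lt: modulo by zero
  mul: MATCH


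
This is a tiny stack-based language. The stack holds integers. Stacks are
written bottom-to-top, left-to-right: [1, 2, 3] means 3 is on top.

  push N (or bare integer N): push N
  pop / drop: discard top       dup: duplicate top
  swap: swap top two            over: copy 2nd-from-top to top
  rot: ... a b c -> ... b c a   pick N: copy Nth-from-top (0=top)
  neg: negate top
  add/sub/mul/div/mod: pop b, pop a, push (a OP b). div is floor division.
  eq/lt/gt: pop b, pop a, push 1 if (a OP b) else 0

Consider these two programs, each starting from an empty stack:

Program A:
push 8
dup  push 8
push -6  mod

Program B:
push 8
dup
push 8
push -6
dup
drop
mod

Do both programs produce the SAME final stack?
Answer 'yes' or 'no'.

Program A trace:
  After 'push 8': [8]
  After 'dup': [8, 8]
  After 'push 8': [8, 8, 8]
  After 'push -6': [8, 8, 8, -6]
  After 'mod': [8, 8, -4]
Program A final stack: [8, 8, -4]

Program B trace:
  After 'push 8': [8]
  After 'dup': [8, 8]
  After 'push 8': [8, 8, 8]
  After 'push -6': [8, 8, 8, -6]
  After 'dup': [8, 8, 8, -6, -6]
  After 'drop': [8, 8, 8, -6]
  After 'mod': [8, 8, -4]
Program B final stack: [8, 8, -4]
Same: yes

Answer: yes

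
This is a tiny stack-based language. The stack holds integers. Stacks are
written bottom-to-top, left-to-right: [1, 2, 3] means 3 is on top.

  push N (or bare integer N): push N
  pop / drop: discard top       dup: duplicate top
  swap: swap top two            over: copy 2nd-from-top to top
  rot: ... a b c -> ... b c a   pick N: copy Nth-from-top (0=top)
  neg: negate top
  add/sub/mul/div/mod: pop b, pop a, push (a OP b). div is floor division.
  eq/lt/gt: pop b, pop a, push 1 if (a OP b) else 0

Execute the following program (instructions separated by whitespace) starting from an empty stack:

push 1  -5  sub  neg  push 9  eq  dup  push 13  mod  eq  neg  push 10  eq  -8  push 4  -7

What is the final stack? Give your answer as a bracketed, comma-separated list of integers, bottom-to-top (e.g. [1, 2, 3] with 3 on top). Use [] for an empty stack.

Answer: [0, -8, 4, -7]

Derivation:
After 'push 1': [1]
After 'push -5': [1, -5]
After 'sub': [6]
After 'neg': [-6]
After 'push 9': [-6, 9]
After 'eq': [0]
After 'dup': [0, 0]
After 'push 13': [0, 0, 13]
After 'mod': [0, 0]
After 'eq': [1]
After 'neg': [-1]
After 'push 10': [-1, 10]
After 'eq': [0]
After 'push -8': [0, -8]
After 'push 4': [0, -8, 4]
After 'push -7': [0, -8, 4, -7]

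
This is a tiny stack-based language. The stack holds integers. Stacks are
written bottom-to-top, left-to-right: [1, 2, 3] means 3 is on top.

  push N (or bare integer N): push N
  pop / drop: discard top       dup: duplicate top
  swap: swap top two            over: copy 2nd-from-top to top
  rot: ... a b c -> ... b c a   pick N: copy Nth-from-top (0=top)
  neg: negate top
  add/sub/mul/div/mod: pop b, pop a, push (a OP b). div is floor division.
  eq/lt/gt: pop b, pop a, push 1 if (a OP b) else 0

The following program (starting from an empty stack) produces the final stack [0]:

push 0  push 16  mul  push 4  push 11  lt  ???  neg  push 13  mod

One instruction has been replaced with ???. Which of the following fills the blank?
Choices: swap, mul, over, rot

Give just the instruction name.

Stack before ???: [0, 1]
Stack after ???:  [0]
Checking each choice:
  swap: produces [1, 0]
  mul: MATCH
  over: produces [0, 1, 0]
  rot: stack underflow (need 3, have 2)


Answer: mul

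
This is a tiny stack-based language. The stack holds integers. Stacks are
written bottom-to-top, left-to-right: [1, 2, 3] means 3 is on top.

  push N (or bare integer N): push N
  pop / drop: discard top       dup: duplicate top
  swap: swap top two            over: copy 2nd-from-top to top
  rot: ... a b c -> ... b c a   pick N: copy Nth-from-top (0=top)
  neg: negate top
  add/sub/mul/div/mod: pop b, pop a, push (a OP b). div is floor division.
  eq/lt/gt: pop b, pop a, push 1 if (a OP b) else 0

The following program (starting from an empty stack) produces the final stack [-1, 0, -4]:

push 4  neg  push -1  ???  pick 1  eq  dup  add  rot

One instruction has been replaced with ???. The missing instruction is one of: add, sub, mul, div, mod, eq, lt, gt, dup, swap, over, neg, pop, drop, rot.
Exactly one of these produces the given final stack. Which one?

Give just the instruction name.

Stack before ???: [-4, -1]
Stack after ???:  [-4, -1, -4]
The instruction that transforms [-4, -1] -> [-4, -1, -4] is: over

Answer: over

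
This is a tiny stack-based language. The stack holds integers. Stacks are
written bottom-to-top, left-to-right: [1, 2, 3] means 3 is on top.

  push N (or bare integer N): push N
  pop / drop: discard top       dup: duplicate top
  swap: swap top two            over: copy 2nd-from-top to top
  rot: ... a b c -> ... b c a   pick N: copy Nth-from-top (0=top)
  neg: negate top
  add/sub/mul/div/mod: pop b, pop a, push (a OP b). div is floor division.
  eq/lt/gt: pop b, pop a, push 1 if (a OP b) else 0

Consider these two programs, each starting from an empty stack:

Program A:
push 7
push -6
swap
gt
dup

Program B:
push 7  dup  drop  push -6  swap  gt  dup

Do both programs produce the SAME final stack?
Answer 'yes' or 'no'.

Program A trace:
  After 'push 7': [7]
  After 'push -6': [7, -6]
  After 'swap': [-6, 7]
  After 'gt': [0]
  After 'dup': [0, 0]
Program A final stack: [0, 0]

Program B trace:
  After 'push 7': [7]
  After 'dup': [7, 7]
  After 'drop': [7]
  After 'push -6': [7, -6]
  After 'swap': [-6, 7]
  After 'gt': [0]
  After 'dup': [0, 0]
Program B final stack: [0, 0]
Same: yes

Answer: yes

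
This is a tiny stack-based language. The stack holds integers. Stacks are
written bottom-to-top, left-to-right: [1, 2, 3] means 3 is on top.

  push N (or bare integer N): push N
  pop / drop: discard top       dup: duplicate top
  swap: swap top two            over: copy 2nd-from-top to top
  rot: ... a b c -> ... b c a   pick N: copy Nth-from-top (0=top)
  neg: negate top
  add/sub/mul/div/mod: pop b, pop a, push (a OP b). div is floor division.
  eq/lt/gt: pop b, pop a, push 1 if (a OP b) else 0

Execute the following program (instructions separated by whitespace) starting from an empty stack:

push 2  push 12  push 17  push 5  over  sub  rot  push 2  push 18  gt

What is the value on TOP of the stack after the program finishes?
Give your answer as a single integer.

Answer: 0

Derivation:
After 'push 2': [2]
After 'push 12': [2, 12]
After 'push 17': [2, 12, 17]
After 'push 5': [2, 12, 17, 5]
After 'over': [2, 12, 17, 5, 17]
After 'sub': [2, 12, 17, -12]
After 'rot': [2, 17, -12, 12]
After 'push 2': [2, 17, -12, 12, 2]
After 'push 18': [2, 17, -12, 12, 2, 18]
After 'gt': [2, 17, -12, 12, 0]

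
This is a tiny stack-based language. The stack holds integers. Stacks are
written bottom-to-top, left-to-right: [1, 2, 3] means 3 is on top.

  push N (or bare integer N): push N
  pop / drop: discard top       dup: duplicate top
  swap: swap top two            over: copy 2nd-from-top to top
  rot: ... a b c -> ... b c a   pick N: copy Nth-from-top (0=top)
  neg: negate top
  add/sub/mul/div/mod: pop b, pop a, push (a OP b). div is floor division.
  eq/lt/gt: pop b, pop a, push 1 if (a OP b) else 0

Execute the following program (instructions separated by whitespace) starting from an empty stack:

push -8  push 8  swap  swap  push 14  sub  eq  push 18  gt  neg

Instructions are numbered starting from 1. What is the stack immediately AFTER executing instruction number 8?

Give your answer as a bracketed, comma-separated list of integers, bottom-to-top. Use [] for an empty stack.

Step 1 ('push -8'): [-8]
Step 2 ('push 8'): [-8, 8]
Step 3 ('swap'): [8, -8]
Step 4 ('swap'): [-8, 8]
Step 5 ('push 14'): [-8, 8, 14]
Step 6 ('sub'): [-8, -6]
Step 7 ('eq'): [0]
Step 8 ('push 18'): [0, 18]

Answer: [0, 18]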